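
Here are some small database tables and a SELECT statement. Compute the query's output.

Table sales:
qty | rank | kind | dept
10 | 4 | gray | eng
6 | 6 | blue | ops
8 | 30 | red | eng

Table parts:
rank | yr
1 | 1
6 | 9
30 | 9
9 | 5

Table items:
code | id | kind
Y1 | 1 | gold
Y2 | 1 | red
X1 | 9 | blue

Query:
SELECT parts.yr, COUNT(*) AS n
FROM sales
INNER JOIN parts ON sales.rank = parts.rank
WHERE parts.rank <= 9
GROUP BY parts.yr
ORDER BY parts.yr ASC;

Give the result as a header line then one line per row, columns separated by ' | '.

== RESULT ==
parts.yr | n
9 | 1

Derivation:
After JOIN parts (2 rows):
sales.qty | sales.rank | sales.kind | sales.dept | parts.rank | parts.yr
6 | 6 | blue | ops | 6 | 9
8 | 30 | red | eng | 30 | 9
After WHERE (1 rows):
sales.qty | sales.rank | sales.kind | sales.dept | parts.rank | parts.yr
6 | 6 | blue | ops | 6 | 9
After GROUP BY (1 rows):
parts.yr | n
9 | 1
After ORDER BY (1 rows):
parts.yr | n
9 | 1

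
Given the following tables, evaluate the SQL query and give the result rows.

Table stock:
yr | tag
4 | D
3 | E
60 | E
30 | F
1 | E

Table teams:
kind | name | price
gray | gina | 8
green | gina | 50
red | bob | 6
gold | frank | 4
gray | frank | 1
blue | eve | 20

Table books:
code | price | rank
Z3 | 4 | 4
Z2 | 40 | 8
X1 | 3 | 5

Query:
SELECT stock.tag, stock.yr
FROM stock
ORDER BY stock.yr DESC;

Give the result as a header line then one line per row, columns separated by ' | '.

After SELECT (5 rows):
stock.tag | stock.yr
D | 4
E | 3
E | 60
F | 30
E | 1
After ORDER BY (5 rows):
stock.tag | stock.yr
E | 60
F | 30
D | 4
E | 3
E | 1

== RESULT ==
stock.tag | stock.yr
E | 60
F | 30
D | 4
E | 3
E | 1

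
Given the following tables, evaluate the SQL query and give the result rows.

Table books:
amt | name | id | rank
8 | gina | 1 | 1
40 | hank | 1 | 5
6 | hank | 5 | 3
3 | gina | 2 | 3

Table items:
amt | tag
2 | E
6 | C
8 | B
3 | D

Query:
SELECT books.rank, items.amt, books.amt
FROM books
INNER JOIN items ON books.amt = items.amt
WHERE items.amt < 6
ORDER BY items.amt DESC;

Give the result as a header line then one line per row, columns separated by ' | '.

== RESULT ==
books.rank | items.amt | books.amt
3 | 3 | 3

Derivation:
After JOIN items (3 rows):
books.amt | books.name | books.id | books.rank | items.amt | items.tag
8 | gina | 1 | 1 | 8 | B
6 | hank | 5 | 3 | 6 | C
3 | gina | 2 | 3 | 3 | D
After WHERE (1 rows):
books.amt | books.name | books.id | books.rank | items.amt | items.tag
3 | gina | 2 | 3 | 3 | D
After SELECT (1 rows):
books.rank | items.amt | books.amt
3 | 3 | 3
After ORDER BY (1 rows):
books.rank | items.amt | books.amt
3 | 3 | 3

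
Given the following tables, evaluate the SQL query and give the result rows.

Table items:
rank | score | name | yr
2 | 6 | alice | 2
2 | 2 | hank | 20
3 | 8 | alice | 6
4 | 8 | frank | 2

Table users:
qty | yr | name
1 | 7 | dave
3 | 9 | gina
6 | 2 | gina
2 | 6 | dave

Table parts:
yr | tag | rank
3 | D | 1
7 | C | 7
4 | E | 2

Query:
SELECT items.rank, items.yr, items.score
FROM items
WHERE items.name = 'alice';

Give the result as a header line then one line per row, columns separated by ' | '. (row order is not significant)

== RESULT ==
items.rank | items.yr | items.score
2 | 2 | 6
3 | 6 | 8

Derivation:
After WHERE (2 rows):
items.rank | items.score | items.name | items.yr
2 | 6 | alice | 2
3 | 8 | alice | 6
After SELECT (2 rows):
items.rank | items.yr | items.score
2 | 2 | 6
3 | 6 | 8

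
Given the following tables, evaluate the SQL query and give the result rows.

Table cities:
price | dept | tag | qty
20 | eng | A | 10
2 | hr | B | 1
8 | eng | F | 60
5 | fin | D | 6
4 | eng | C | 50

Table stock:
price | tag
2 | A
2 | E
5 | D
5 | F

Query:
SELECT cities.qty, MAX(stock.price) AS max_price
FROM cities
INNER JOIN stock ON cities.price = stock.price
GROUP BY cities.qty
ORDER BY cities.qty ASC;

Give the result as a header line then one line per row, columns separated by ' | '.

== RESULT ==
cities.qty | max_price
1 | 2
6 | 5

Derivation:
After JOIN stock (4 rows):
cities.price | cities.dept | cities.tag | cities.qty | stock.price | stock.tag
2 | hr | B | 1 | 2 | A
2 | hr | B | 1 | 2 | E
5 | fin | D | 6 | 5 | D
5 | fin | D | 6 | 5 | F
After GROUP BY (2 rows):
cities.qty | max_price
1 | 2
6 | 5
After ORDER BY (2 rows):
cities.qty | max_price
1 | 2
6 | 5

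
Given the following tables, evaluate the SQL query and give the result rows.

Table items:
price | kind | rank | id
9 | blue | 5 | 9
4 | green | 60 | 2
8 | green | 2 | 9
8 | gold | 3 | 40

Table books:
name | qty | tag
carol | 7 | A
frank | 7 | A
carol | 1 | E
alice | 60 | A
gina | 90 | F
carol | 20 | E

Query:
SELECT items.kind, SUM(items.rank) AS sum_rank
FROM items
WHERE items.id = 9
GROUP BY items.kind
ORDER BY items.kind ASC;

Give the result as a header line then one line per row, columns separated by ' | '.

After WHERE (2 rows):
items.price | items.kind | items.rank | items.id
9 | blue | 5 | 9
8 | green | 2 | 9
After GROUP BY (2 rows):
items.kind | sum_rank
blue | 5
green | 2
After ORDER BY (2 rows):
items.kind | sum_rank
blue | 5
green | 2

== RESULT ==
items.kind | sum_rank
blue | 5
green | 2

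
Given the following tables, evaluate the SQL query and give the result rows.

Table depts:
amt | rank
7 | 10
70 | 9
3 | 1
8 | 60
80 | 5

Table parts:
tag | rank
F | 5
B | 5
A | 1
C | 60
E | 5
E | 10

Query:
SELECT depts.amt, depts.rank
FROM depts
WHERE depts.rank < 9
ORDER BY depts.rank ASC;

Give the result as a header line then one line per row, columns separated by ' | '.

== RESULT ==
depts.amt | depts.rank
3 | 1
80 | 5

Derivation:
After WHERE (2 rows):
depts.amt | depts.rank
3 | 1
80 | 5
After SELECT (2 rows):
depts.amt | depts.rank
3 | 1
80 | 5
After ORDER BY (2 rows):
depts.amt | depts.rank
3 | 1
80 | 5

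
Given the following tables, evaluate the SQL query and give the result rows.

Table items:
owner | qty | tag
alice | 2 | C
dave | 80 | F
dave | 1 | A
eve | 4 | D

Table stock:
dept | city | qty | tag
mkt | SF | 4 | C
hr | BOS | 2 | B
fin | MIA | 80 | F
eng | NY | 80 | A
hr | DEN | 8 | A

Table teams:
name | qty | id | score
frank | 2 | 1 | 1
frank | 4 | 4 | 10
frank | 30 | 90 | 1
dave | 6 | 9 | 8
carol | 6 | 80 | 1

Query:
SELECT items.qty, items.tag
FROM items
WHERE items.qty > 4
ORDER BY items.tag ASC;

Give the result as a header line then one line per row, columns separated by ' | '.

== RESULT ==
items.qty | items.tag
80 | F

Derivation:
After WHERE (1 rows):
items.owner | items.qty | items.tag
dave | 80 | F
After SELECT (1 rows):
items.qty | items.tag
80 | F
After ORDER BY (1 rows):
items.qty | items.tag
80 | F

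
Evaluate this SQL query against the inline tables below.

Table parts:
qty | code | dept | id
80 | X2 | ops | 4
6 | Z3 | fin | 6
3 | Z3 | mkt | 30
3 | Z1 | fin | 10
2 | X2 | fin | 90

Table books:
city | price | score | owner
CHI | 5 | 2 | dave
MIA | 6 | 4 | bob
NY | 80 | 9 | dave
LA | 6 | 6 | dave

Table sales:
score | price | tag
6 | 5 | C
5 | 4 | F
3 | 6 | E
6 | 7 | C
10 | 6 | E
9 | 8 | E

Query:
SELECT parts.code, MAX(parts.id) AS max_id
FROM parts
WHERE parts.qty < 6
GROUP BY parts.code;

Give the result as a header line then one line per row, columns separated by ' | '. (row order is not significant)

After WHERE (3 rows):
parts.qty | parts.code | parts.dept | parts.id
3 | Z3 | mkt | 30
3 | Z1 | fin | 10
2 | X2 | fin | 90
After GROUP BY (3 rows):
parts.code | max_id
Z3 | 30
Z1 | 10
X2 | 90

== RESULT ==
parts.code | max_id
Z3 | 30
Z1 | 10
X2 | 90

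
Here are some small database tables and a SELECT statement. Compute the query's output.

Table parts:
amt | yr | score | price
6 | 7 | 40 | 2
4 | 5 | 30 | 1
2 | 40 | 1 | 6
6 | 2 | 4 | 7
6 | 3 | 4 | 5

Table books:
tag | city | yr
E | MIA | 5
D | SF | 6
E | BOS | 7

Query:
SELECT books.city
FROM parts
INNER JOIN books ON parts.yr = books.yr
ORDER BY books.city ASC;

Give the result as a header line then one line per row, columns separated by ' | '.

== RESULT ==
books.city
BOS
MIA

Derivation:
After JOIN books (2 rows):
parts.amt | parts.yr | parts.score | parts.price | books.tag | books.city | books.yr
6 | 7 | 40 | 2 | E | BOS | 7
4 | 5 | 30 | 1 | E | MIA | 5
After SELECT (2 rows):
books.city
BOS
MIA
After ORDER BY (2 rows):
books.city
BOS
MIA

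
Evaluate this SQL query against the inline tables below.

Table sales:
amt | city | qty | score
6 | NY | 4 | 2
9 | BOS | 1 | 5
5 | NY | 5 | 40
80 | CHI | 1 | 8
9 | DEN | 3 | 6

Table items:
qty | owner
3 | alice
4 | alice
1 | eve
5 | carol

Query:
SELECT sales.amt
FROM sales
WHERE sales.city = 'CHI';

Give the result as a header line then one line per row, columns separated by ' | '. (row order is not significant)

== RESULT ==
sales.amt
80

Derivation:
After WHERE (1 rows):
sales.amt | sales.city | sales.qty | sales.score
80 | CHI | 1 | 8
After SELECT (1 rows):
sales.amt
80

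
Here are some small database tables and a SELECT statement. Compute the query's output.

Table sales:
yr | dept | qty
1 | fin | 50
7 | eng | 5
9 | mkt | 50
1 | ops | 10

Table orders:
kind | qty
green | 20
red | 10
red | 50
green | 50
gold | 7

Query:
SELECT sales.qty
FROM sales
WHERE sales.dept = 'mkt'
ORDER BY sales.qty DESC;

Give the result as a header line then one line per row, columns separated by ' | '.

After WHERE (1 rows):
sales.yr | sales.dept | sales.qty
9 | mkt | 50
After SELECT (1 rows):
sales.qty
50
After ORDER BY (1 rows):
sales.qty
50

== RESULT ==
sales.qty
50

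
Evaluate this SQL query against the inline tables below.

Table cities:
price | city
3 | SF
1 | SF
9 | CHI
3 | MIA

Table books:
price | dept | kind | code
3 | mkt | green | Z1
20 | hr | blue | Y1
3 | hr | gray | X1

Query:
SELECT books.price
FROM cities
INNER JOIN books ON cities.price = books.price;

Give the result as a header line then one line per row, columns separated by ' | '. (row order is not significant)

After JOIN books (4 rows):
cities.price | cities.city | books.price | books.dept | books.kind | books.code
3 | SF | 3 | mkt | green | Z1
3 | SF | 3 | hr | gray | X1
3 | MIA | 3 | mkt | green | Z1
3 | MIA | 3 | hr | gray | X1
After SELECT (4 rows):
books.price
3
3
3
3

== RESULT ==
books.price
3
3
3
3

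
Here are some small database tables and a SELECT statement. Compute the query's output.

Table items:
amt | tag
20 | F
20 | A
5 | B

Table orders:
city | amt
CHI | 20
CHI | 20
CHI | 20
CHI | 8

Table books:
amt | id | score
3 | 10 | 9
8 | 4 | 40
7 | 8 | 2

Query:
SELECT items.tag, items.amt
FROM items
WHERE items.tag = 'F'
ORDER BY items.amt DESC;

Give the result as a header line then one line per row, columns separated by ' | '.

After WHERE (1 rows):
items.amt | items.tag
20 | F
After SELECT (1 rows):
items.tag | items.amt
F | 20
After ORDER BY (1 rows):
items.tag | items.amt
F | 20

== RESULT ==
items.tag | items.amt
F | 20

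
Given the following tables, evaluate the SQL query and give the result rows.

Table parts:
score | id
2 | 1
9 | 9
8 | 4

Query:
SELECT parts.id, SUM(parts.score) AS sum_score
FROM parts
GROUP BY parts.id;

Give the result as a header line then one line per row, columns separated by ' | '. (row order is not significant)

After GROUP BY (3 rows):
parts.id | sum_score
1 | 2
9 | 9
4 | 8

== RESULT ==
parts.id | sum_score
1 | 2
9 | 9
4 | 8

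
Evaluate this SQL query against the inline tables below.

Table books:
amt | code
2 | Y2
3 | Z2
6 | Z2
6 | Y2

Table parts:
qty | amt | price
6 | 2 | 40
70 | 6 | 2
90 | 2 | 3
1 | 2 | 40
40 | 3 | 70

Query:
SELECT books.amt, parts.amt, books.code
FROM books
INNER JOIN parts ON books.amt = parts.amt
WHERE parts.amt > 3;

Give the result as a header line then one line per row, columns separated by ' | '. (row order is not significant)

== RESULT ==
books.amt | parts.amt | books.code
6 | 6 | Z2
6 | 6 | Y2

Derivation:
After JOIN parts (6 rows):
books.amt | books.code | parts.qty | parts.amt | parts.price
2 | Y2 | 6 | 2 | 40
2 | Y2 | 90 | 2 | 3
2 | Y2 | 1 | 2 | 40
3 | Z2 | 40 | 3 | 70
6 | Z2 | 70 | 6 | 2
6 | Y2 | 70 | 6 | 2
After WHERE (2 rows):
books.amt | books.code | parts.qty | parts.amt | parts.price
6 | Z2 | 70 | 6 | 2
6 | Y2 | 70 | 6 | 2
After SELECT (2 rows):
books.amt | parts.amt | books.code
6 | 6 | Z2
6 | 6 | Y2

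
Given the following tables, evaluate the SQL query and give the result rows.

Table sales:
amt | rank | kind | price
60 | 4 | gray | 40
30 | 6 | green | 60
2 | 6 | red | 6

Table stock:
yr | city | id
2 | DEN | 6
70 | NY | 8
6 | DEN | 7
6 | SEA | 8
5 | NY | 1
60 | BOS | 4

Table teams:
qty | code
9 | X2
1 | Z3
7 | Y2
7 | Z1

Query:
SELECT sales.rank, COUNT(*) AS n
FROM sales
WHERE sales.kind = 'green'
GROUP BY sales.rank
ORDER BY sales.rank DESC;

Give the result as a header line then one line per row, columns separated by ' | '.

After WHERE (1 rows):
sales.amt | sales.rank | sales.kind | sales.price
30 | 6 | green | 60
After GROUP BY (1 rows):
sales.rank | n
6 | 1
After ORDER BY (1 rows):
sales.rank | n
6 | 1

== RESULT ==
sales.rank | n
6 | 1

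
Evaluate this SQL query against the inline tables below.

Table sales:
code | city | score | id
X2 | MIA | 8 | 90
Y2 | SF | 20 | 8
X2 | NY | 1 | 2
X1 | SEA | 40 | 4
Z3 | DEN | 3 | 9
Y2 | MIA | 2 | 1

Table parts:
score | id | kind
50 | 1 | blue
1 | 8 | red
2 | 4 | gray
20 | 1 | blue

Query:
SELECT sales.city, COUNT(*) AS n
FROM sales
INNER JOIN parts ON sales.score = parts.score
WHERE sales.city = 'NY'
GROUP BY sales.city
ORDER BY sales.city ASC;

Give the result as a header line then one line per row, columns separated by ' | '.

After JOIN parts (3 rows):
sales.code | sales.city | sales.score | sales.id | parts.score | parts.id | parts.kind
Y2 | SF | 20 | 8 | 20 | 1 | blue
X2 | NY | 1 | 2 | 1 | 8 | red
Y2 | MIA | 2 | 1 | 2 | 4 | gray
After WHERE (1 rows):
sales.code | sales.city | sales.score | sales.id | parts.score | parts.id | parts.kind
X2 | NY | 1 | 2 | 1 | 8 | red
After GROUP BY (1 rows):
sales.city | n
NY | 1
After ORDER BY (1 rows):
sales.city | n
NY | 1

== RESULT ==
sales.city | n
NY | 1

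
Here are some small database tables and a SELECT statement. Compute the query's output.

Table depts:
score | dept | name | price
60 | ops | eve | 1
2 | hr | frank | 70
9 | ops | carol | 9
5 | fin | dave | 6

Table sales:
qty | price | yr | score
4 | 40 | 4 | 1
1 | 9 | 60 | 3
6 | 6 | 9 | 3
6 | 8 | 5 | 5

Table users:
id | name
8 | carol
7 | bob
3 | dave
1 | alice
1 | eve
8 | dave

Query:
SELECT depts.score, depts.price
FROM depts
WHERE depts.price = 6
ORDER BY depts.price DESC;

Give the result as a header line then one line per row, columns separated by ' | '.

After WHERE (1 rows):
depts.score | depts.dept | depts.name | depts.price
5 | fin | dave | 6
After SELECT (1 rows):
depts.score | depts.price
5 | 6
After ORDER BY (1 rows):
depts.score | depts.price
5 | 6

== RESULT ==
depts.score | depts.price
5 | 6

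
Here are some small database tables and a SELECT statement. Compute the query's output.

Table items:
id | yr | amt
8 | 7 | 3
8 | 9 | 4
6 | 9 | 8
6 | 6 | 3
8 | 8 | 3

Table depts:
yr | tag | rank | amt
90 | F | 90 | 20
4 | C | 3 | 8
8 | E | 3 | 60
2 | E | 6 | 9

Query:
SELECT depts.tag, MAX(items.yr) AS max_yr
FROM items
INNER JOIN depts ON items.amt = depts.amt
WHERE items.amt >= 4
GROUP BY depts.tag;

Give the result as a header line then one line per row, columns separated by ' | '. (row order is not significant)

== RESULT ==
depts.tag | max_yr
C | 9

Derivation:
After JOIN depts (1 rows):
items.id | items.yr | items.amt | depts.yr | depts.tag | depts.rank | depts.amt
6 | 9 | 8 | 4 | C | 3 | 8
After WHERE (1 rows):
items.id | items.yr | items.amt | depts.yr | depts.tag | depts.rank | depts.amt
6 | 9 | 8 | 4 | C | 3 | 8
After GROUP BY (1 rows):
depts.tag | max_yr
C | 9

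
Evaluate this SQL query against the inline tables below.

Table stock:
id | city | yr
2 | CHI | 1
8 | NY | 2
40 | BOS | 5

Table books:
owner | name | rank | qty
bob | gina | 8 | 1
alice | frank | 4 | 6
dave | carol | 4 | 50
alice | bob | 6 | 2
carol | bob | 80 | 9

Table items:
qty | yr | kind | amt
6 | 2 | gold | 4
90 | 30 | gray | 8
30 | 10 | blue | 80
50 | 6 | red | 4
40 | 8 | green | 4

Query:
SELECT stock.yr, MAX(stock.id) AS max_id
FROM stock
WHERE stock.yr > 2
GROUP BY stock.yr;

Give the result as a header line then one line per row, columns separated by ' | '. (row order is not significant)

After WHERE (1 rows):
stock.id | stock.city | stock.yr
40 | BOS | 5
After GROUP BY (1 rows):
stock.yr | max_id
5 | 40

== RESULT ==
stock.yr | max_id
5 | 40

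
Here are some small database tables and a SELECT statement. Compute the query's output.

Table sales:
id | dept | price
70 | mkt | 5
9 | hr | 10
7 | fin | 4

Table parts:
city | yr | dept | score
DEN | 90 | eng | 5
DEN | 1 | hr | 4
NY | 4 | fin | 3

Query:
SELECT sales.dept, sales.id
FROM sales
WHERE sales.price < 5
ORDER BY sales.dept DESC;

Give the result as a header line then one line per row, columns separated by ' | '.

After WHERE (1 rows):
sales.id | sales.dept | sales.price
7 | fin | 4
After SELECT (1 rows):
sales.dept | sales.id
fin | 7
After ORDER BY (1 rows):
sales.dept | sales.id
fin | 7

== RESULT ==
sales.dept | sales.id
fin | 7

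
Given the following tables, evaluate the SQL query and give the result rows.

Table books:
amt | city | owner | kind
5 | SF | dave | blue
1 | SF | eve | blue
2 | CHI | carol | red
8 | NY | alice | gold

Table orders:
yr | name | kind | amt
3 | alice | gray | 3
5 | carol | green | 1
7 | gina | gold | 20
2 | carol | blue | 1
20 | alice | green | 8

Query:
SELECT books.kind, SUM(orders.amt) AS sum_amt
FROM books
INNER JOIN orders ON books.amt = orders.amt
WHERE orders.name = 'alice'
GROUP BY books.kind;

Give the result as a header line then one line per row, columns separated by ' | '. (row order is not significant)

== RESULT ==
books.kind | sum_amt
gold | 8

Derivation:
After JOIN orders (3 rows):
books.amt | books.city | books.owner | books.kind | orders.yr | orders.name | orders.kind | orders.amt
1 | SF | eve | blue | 5 | carol | green | 1
1 | SF | eve | blue | 2 | carol | blue | 1
8 | NY | alice | gold | 20 | alice | green | 8
After WHERE (1 rows):
books.amt | books.city | books.owner | books.kind | orders.yr | orders.name | orders.kind | orders.amt
8 | NY | alice | gold | 20 | alice | green | 8
After GROUP BY (1 rows):
books.kind | sum_amt
gold | 8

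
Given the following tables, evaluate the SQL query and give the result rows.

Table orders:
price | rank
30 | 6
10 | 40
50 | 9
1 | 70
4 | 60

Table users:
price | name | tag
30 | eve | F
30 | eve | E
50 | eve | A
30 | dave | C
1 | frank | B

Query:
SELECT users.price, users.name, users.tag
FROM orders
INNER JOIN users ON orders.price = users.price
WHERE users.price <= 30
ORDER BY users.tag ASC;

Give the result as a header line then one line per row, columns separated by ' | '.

== RESULT ==
users.price | users.name | users.tag
1 | frank | B
30 | dave | C
30 | eve | E
30 | eve | F

Derivation:
After JOIN users (5 rows):
orders.price | orders.rank | users.price | users.name | users.tag
30 | 6 | 30 | eve | F
30 | 6 | 30 | eve | E
30 | 6 | 30 | dave | C
50 | 9 | 50 | eve | A
1 | 70 | 1 | frank | B
After WHERE (4 rows):
orders.price | orders.rank | users.price | users.name | users.tag
30 | 6 | 30 | eve | F
30 | 6 | 30 | eve | E
30 | 6 | 30 | dave | C
1 | 70 | 1 | frank | B
After SELECT (4 rows):
users.price | users.name | users.tag
30 | eve | F
30 | eve | E
30 | dave | C
1 | frank | B
After ORDER BY (4 rows):
users.price | users.name | users.tag
1 | frank | B
30 | dave | C
30 | eve | E
30 | eve | F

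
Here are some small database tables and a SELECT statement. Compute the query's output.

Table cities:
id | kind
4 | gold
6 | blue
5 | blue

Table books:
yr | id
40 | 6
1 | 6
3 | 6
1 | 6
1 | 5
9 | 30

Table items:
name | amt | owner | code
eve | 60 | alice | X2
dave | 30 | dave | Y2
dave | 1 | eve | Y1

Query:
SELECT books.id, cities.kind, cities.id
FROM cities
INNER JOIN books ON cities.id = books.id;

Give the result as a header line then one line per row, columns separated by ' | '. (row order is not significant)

== RESULT ==
books.id | cities.kind | cities.id
6 | blue | 6
6 | blue | 6
6 | blue | 6
6 | blue | 6
5 | blue | 5

Derivation:
After JOIN books (5 rows):
cities.id | cities.kind | books.yr | books.id
6 | blue | 40 | 6
6 | blue | 1 | 6
6 | blue | 3 | 6
6 | blue | 1 | 6
5 | blue | 1 | 5
After SELECT (5 rows):
books.id | cities.kind | cities.id
6 | blue | 6
6 | blue | 6
6 | blue | 6
6 | blue | 6
5 | blue | 5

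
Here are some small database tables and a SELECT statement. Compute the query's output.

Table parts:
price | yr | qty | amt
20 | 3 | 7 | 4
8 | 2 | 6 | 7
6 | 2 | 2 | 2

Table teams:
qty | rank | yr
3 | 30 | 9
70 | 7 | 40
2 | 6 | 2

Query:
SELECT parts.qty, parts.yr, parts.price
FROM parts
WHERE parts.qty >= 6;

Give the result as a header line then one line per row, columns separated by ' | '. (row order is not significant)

== RESULT ==
parts.qty | parts.yr | parts.price
7 | 3 | 20
6 | 2 | 8

Derivation:
After WHERE (2 rows):
parts.price | parts.yr | parts.qty | parts.amt
20 | 3 | 7 | 4
8 | 2 | 6 | 7
After SELECT (2 rows):
parts.qty | parts.yr | parts.price
7 | 3 | 20
6 | 2 | 8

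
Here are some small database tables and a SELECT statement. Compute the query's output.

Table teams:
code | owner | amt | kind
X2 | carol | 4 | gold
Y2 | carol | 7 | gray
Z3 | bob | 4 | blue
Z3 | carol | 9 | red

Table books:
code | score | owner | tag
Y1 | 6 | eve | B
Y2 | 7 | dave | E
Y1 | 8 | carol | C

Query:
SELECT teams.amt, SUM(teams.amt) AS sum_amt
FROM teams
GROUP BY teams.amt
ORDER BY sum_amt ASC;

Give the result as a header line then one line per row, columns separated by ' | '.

== RESULT ==
teams.amt | sum_amt
7 | 7
4 | 8
9 | 9

Derivation:
After GROUP BY (3 rows):
teams.amt | sum_amt
4 | 8
7 | 7
9 | 9
After ORDER BY (3 rows):
teams.amt | sum_amt
7 | 7
4 | 8
9 | 9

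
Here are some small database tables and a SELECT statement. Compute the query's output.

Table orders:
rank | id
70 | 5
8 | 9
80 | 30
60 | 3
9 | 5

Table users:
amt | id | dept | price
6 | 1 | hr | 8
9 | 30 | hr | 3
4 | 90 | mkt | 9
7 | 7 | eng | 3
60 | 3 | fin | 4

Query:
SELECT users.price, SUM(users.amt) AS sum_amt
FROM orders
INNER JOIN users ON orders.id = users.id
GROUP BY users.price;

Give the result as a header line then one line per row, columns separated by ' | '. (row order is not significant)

== RESULT ==
users.price | sum_amt
3 | 9
4 | 60

Derivation:
After JOIN users (2 rows):
orders.rank | orders.id | users.amt | users.id | users.dept | users.price
80 | 30 | 9 | 30 | hr | 3
60 | 3 | 60 | 3 | fin | 4
After GROUP BY (2 rows):
users.price | sum_amt
3 | 9
4 | 60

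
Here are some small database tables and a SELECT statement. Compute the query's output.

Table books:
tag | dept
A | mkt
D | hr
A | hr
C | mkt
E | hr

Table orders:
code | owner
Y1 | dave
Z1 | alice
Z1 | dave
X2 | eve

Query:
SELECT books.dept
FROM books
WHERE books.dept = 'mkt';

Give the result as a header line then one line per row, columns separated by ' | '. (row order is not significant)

After WHERE (2 rows):
books.tag | books.dept
A | mkt
C | mkt
After SELECT (2 rows):
books.dept
mkt
mkt

== RESULT ==
books.dept
mkt
mkt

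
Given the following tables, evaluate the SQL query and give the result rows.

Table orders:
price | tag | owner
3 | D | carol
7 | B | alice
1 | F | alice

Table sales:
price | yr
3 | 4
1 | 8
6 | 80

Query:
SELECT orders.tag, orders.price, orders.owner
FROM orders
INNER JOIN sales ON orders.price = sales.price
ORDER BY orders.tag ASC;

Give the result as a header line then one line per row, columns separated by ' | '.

After JOIN sales (2 rows):
orders.price | orders.tag | orders.owner | sales.price | sales.yr
3 | D | carol | 3 | 4
1 | F | alice | 1 | 8
After SELECT (2 rows):
orders.tag | orders.price | orders.owner
D | 3 | carol
F | 1 | alice
After ORDER BY (2 rows):
orders.tag | orders.price | orders.owner
D | 3 | carol
F | 1 | alice

== RESULT ==
orders.tag | orders.price | orders.owner
D | 3 | carol
F | 1 | alice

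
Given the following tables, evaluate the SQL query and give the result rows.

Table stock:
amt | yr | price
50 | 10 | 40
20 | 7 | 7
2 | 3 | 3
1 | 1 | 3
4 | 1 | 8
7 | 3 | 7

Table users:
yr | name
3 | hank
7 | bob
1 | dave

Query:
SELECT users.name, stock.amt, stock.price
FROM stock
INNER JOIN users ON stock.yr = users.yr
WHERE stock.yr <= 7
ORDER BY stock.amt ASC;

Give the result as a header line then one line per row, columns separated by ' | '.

After JOIN users (5 rows):
stock.amt | stock.yr | stock.price | users.yr | users.name
20 | 7 | 7 | 7 | bob
2 | 3 | 3 | 3 | hank
1 | 1 | 3 | 1 | dave
4 | 1 | 8 | 1 | dave
7 | 3 | 7 | 3 | hank
After WHERE (5 rows):
stock.amt | stock.yr | stock.price | users.yr | users.name
20 | 7 | 7 | 7 | bob
2 | 3 | 3 | 3 | hank
1 | 1 | 3 | 1 | dave
4 | 1 | 8 | 1 | dave
7 | 3 | 7 | 3 | hank
After SELECT (5 rows):
users.name | stock.amt | stock.price
bob | 20 | 7
hank | 2 | 3
dave | 1 | 3
dave | 4 | 8
hank | 7 | 7
After ORDER BY (5 rows):
users.name | stock.amt | stock.price
dave | 1 | 3
hank | 2 | 3
dave | 4 | 8
hank | 7 | 7
bob | 20 | 7

== RESULT ==
users.name | stock.amt | stock.price
dave | 1 | 3
hank | 2 | 3
dave | 4 | 8
hank | 7 | 7
bob | 20 | 7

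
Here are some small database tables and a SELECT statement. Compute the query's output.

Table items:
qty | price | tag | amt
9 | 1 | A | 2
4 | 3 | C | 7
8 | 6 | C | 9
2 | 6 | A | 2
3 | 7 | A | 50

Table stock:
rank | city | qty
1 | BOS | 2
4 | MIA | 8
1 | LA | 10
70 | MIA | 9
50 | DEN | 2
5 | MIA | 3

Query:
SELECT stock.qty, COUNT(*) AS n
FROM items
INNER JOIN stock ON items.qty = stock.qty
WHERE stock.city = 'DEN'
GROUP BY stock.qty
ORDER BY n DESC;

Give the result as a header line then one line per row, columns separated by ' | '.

After JOIN stock (5 rows):
items.qty | items.price | items.tag | items.amt | stock.rank | stock.city | stock.qty
9 | 1 | A | 2 | 70 | MIA | 9
8 | 6 | C | 9 | 4 | MIA | 8
2 | 6 | A | 2 | 1 | BOS | 2
2 | 6 | A | 2 | 50 | DEN | 2
3 | 7 | A | 50 | 5 | MIA | 3
After WHERE (1 rows):
items.qty | items.price | items.tag | items.amt | stock.rank | stock.city | stock.qty
2 | 6 | A | 2 | 50 | DEN | 2
After GROUP BY (1 rows):
stock.qty | n
2 | 1
After ORDER BY (1 rows):
stock.qty | n
2 | 1

== RESULT ==
stock.qty | n
2 | 1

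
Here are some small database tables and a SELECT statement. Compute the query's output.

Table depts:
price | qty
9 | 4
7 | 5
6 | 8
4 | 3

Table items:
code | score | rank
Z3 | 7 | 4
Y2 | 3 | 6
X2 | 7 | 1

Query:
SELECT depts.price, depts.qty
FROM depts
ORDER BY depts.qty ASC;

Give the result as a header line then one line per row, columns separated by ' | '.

After SELECT (4 rows):
depts.price | depts.qty
9 | 4
7 | 5
6 | 8
4 | 3
After ORDER BY (4 rows):
depts.price | depts.qty
4 | 3
9 | 4
7 | 5
6 | 8

== RESULT ==
depts.price | depts.qty
4 | 3
9 | 4
7 | 5
6 | 8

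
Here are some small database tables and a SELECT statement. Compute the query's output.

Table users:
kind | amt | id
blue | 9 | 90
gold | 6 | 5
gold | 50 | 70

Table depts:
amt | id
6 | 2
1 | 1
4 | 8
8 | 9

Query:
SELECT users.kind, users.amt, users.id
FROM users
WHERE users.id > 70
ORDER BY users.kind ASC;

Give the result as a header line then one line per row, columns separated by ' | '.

After WHERE (1 rows):
users.kind | users.amt | users.id
blue | 9 | 90
After SELECT (1 rows):
users.kind | users.amt | users.id
blue | 9 | 90
After ORDER BY (1 rows):
users.kind | users.amt | users.id
blue | 9 | 90

== RESULT ==
users.kind | users.amt | users.id
blue | 9 | 90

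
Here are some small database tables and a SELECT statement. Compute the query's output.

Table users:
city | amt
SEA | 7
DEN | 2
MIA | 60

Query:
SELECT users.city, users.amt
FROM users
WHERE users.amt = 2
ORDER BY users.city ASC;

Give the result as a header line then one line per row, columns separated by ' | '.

After WHERE (1 rows):
users.city | users.amt
DEN | 2
After SELECT (1 rows):
users.city | users.amt
DEN | 2
After ORDER BY (1 rows):
users.city | users.amt
DEN | 2

== RESULT ==
users.city | users.amt
DEN | 2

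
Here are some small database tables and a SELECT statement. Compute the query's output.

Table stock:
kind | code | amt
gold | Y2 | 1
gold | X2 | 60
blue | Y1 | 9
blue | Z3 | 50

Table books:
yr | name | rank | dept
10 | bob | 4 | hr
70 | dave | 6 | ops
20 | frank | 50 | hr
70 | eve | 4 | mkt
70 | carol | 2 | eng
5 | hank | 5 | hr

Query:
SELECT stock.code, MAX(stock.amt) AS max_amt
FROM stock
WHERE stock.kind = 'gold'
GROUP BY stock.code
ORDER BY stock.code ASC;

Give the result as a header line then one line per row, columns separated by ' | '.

== RESULT ==
stock.code | max_amt
X2 | 60
Y2 | 1

Derivation:
After WHERE (2 rows):
stock.kind | stock.code | stock.amt
gold | Y2 | 1
gold | X2 | 60
After GROUP BY (2 rows):
stock.code | max_amt
Y2 | 1
X2 | 60
After ORDER BY (2 rows):
stock.code | max_amt
X2 | 60
Y2 | 1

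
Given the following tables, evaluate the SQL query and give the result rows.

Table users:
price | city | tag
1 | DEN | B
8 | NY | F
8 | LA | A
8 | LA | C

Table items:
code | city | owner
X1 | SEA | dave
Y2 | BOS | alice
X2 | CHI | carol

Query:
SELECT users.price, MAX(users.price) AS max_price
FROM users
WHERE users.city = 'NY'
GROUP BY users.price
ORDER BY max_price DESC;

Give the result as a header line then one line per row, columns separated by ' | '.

After WHERE (1 rows):
users.price | users.city | users.tag
8 | NY | F
After GROUP BY (1 rows):
users.price | max_price
8 | 8
After ORDER BY (1 rows):
users.price | max_price
8 | 8

== RESULT ==
users.price | max_price
8 | 8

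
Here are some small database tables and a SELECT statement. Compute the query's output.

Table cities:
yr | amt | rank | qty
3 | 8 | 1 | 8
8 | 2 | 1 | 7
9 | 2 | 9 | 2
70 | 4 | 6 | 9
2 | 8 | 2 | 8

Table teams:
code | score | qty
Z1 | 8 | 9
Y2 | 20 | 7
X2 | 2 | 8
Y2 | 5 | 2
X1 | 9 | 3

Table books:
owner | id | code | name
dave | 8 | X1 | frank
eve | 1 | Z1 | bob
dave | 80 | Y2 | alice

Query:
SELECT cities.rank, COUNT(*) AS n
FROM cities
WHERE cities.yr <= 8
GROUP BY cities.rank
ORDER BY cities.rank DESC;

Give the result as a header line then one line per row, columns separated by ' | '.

== RESULT ==
cities.rank | n
2 | 1
1 | 2

Derivation:
After WHERE (3 rows):
cities.yr | cities.amt | cities.rank | cities.qty
3 | 8 | 1 | 8
8 | 2 | 1 | 7
2 | 8 | 2 | 8
After GROUP BY (2 rows):
cities.rank | n
1 | 2
2 | 1
After ORDER BY (2 rows):
cities.rank | n
2 | 1
1 | 2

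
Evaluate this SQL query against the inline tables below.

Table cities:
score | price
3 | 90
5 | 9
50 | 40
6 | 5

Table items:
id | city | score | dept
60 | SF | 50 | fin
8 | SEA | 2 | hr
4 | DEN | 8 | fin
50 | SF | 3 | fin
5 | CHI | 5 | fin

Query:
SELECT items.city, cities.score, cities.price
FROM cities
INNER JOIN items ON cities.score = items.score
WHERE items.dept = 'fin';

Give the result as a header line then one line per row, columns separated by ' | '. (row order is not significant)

After JOIN items (3 rows):
cities.score | cities.price | items.id | items.city | items.score | items.dept
3 | 90 | 50 | SF | 3 | fin
5 | 9 | 5 | CHI | 5 | fin
50 | 40 | 60 | SF | 50 | fin
After WHERE (3 rows):
cities.score | cities.price | items.id | items.city | items.score | items.dept
3 | 90 | 50 | SF | 3 | fin
5 | 9 | 5 | CHI | 5 | fin
50 | 40 | 60 | SF | 50 | fin
After SELECT (3 rows):
items.city | cities.score | cities.price
SF | 3 | 90
CHI | 5 | 9
SF | 50 | 40

== RESULT ==
items.city | cities.score | cities.price
SF | 3 | 90
CHI | 5 | 9
SF | 50 | 40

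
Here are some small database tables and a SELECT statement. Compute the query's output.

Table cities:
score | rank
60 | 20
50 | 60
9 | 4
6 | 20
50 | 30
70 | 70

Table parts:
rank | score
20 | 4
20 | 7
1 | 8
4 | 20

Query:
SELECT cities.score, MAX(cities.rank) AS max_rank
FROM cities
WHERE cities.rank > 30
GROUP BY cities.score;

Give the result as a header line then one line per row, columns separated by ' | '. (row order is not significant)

After WHERE (2 rows):
cities.score | cities.rank
50 | 60
70 | 70
After GROUP BY (2 rows):
cities.score | max_rank
50 | 60
70 | 70

== RESULT ==
cities.score | max_rank
50 | 60
70 | 70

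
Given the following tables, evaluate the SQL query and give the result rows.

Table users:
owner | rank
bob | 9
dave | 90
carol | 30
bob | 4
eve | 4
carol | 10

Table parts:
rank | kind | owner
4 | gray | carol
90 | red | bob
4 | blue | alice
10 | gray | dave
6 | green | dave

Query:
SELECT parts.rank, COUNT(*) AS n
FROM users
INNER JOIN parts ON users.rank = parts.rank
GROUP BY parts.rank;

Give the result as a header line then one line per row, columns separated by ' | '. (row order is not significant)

After JOIN parts (6 rows):
users.owner | users.rank | parts.rank | parts.kind | parts.owner
dave | 90 | 90 | red | bob
bob | 4 | 4 | gray | carol
bob | 4 | 4 | blue | alice
eve | 4 | 4 | gray | carol
eve | 4 | 4 | blue | alice
carol | 10 | 10 | gray | dave
After GROUP BY (3 rows):
parts.rank | n
90 | 1
4 | 4
10 | 1

== RESULT ==
parts.rank | n
90 | 1
4 | 4
10 | 1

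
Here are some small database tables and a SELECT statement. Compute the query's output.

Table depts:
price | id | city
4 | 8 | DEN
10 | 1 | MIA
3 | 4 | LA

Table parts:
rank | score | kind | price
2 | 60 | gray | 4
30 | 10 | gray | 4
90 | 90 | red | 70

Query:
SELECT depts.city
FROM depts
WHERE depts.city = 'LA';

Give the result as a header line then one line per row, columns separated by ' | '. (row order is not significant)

After WHERE (1 rows):
depts.price | depts.id | depts.city
3 | 4 | LA
After SELECT (1 rows):
depts.city
LA

== RESULT ==
depts.city
LA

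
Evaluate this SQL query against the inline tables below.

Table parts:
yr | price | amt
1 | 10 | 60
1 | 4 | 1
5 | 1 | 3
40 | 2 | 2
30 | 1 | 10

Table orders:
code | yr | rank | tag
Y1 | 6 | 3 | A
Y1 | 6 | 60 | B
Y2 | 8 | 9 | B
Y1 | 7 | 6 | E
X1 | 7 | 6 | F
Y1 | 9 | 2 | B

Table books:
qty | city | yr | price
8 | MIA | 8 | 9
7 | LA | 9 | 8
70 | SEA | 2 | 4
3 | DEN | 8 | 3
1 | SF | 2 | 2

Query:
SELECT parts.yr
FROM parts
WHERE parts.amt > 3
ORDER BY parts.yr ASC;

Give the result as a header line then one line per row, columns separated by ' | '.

After WHERE (2 rows):
parts.yr | parts.price | parts.amt
1 | 10 | 60
30 | 1 | 10
After SELECT (2 rows):
parts.yr
1
30
After ORDER BY (2 rows):
parts.yr
1
30

== RESULT ==
parts.yr
1
30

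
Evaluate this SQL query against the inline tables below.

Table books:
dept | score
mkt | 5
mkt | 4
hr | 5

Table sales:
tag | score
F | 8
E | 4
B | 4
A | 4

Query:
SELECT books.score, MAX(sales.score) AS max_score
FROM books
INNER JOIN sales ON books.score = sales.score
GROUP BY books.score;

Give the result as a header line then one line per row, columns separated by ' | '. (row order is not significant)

== RESULT ==
books.score | max_score
4 | 4

Derivation:
After JOIN sales (3 rows):
books.dept | books.score | sales.tag | sales.score
mkt | 4 | E | 4
mkt | 4 | B | 4
mkt | 4 | A | 4
After GROUP BY (1 rows):
books.score | max_score
4 | 4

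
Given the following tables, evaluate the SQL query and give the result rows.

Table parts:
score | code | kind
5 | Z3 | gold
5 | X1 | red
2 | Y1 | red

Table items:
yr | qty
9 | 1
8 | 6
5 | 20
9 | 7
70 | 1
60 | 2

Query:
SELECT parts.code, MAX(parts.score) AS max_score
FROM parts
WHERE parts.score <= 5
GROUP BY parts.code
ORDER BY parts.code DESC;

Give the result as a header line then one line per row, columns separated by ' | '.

== RESULT ==
parts.code | max_score
Z3 | 5
Y1 | 2
X1 | 5

Derivation:
After WHERE (3 rows):
parts.score | parts.code | parts.kind
5 | Z3 | gold
5 | X1 | red
2 | Y1 | red
After GROUP BY (3 rows):
parts.code | max_score
Z3 | 5
X1 | 5
Y1 | 2
After ORDER BY (3 rows):
parts.code | max_score
Z3 | 5
Y1 | 2
X1 | 5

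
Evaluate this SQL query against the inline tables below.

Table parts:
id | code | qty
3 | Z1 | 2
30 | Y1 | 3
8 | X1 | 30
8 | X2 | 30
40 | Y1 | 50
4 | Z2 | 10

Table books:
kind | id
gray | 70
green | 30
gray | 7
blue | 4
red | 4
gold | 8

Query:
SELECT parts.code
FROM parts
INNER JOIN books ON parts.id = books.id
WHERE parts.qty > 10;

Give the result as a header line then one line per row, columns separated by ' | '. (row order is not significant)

== RESULT ==
parts.code
X1
X2

Derivation:
After JOIN books (5 rows):
parts.id | parts.code | parts.qty | books.kind | books.id
30 | Y1 | 3 | green | 30
8 | X1 | 30 | gold | 8
8 | X2 | 30 | gold | 8
4 | Z2 | 10 | blue | 4
4 | Z2 | 10 | red | 4
After WHERE (2 rows):
parts.id | parts.code | parts.qty | books.kind | books.id
8 | X1 | 30 | gold | 8
8 | X2 | 30 | gold | 8
After SELECT (2 rows):
parts.code
X1
X2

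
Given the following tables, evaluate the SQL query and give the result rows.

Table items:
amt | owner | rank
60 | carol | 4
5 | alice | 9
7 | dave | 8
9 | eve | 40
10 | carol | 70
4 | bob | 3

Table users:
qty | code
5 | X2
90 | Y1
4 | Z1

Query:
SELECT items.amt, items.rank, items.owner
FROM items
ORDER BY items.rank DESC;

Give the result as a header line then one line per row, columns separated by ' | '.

== RESULT ==
items.amt | items.rank | items.owner
10 | 70 | carol
9 | 40 | eve
5 | 9 | alice
7 | 8 | dave
60 | 4 | carol
4 | 3 | bob

Derivation:
After SELECT (6 rows):
items.amt | items.rank | items.owner
60 | 4 | carol
5 | 9 | alice
7 | 8 | dave
9 | 40 | eve
10 | 70 | carol
4 | 3 | bob
After ORDER BY (6 rows):
items.amt | items.rank | items.owner
10 | 70 | carol
9 | 40 | eve
5 | 9 | alice
7 | 8 | dave
60 | 4 | carol
4 | 3 | bob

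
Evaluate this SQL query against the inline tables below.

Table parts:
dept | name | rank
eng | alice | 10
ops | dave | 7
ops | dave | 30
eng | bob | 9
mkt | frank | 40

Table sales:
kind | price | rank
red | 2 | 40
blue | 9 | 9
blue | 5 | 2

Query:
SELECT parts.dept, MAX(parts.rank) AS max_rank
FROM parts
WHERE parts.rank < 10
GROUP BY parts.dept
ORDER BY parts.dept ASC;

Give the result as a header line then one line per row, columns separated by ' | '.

After WHERE (2 rows):
parts.dept | parts.name | parts.rank
ops | dave | 7
eng | bob | 9
After GROUP BY (2 rows):
parts.dept | max_rank
ops | 7
eng | 9
After ORDER BY (2 rows):
parts.dept | max_rank
eng | 9
ops | 7

== RESULT ==
parts.dept | max_rank
eng | 9
ops | 7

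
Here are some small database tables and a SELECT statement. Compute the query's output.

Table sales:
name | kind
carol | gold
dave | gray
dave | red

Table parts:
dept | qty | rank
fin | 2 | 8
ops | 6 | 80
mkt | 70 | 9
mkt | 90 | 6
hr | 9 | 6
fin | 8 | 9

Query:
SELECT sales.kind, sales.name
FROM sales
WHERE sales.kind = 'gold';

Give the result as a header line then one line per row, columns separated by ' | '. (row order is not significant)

== RESULT ==
sales.kind | sales.name
gold | carol

Derivation:
After WHERE (1 rows):
sales.name | sales.kind
carol | gold
After SELECT (1 rows):
sales.kind | sales.name
gold | carol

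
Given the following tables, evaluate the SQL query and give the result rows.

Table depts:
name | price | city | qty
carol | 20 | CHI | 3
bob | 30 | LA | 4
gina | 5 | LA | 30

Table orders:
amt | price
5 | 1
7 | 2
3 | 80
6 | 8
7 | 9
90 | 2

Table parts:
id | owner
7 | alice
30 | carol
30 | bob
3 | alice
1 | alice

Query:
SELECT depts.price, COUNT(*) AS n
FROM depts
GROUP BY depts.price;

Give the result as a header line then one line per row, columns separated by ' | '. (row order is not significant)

== RESULT ==
depts.price | n
20 | 1
30 | 1
5 | 1

Derivation:
After GROUP BY (3 rows):
depts.price | n
20 | 1
30 | 1
5 | 1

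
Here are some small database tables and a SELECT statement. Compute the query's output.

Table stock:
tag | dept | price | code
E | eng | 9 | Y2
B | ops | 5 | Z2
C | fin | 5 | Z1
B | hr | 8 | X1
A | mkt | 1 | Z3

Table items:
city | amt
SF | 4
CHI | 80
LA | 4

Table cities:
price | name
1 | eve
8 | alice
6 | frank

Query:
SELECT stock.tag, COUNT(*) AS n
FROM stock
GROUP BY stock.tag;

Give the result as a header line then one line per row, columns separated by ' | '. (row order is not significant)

After GROUP BY (4 rows):
stock.tag | n
E | 1
B | 2
C | 1
A | 1

== RESULT ==
stock.tag | n
E | 1
B | 2
C | 1
A | 1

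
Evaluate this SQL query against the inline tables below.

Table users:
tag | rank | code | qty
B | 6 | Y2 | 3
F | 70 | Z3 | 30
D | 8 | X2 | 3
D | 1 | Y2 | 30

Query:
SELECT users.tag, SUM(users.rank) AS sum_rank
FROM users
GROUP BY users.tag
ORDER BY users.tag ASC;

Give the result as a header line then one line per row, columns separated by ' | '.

== RESULT ==
users.tag | sum_rank
B | 6
D | 9
F | 70

Derivation:
After GROUP BY (3 rows):
users.tag | sum_rank
B | 6
F | 70
D | 9
After ORDER BY (3 rows):
users.tag | sum_rank
B | 6
D | 9
F | 70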